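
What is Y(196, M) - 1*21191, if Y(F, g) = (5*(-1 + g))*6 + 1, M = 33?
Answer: -20230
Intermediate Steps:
Y(F, g) = -29 + 30*g (Y(F, g) = (-5 + 5*g)*6 + 1 = (-30 + 30*g) + 1 = -29 + 30*g)
Y(196, M) - 1*21191 = (-29 + 30*33) - 1*21191 = (-29 + 990) - 21191 = 961 - 21191 = -20230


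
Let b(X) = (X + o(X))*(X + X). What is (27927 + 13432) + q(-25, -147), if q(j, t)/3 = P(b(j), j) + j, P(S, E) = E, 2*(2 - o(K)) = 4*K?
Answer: 41209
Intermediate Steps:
o(K) = 2 - 2*K
b(X) = 2*X*(2 - X) (b(X) = (X + (2 - 2*X))*(X + X) = (2 - X)*(2*X) = 2*X*(2 - X))
q(j, t) = 6*j (q(j, t) = 3*(j + j) = 3*(2*j) = 6*j)
(27927 + 13432) + q(-25, -147) = (27927 + 13432) + 6*(-25) = 41359 - 150 = 41209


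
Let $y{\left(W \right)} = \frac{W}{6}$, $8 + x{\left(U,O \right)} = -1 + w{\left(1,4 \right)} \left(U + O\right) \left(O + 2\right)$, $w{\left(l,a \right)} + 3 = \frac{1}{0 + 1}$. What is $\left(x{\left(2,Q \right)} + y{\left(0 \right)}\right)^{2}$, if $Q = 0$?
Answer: $289$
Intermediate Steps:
$w{\left(l,a \right)} = -2$ ($w{\left(l,a \right)} = -3 + \frac{1}{0 + 1} = -3 + 1^{-1} = -3 + 1 = -2$)
$x{\left(U,O \right)} = -9 - 2 \left(2 + O\right) \left(O + U\right)$ ($x{\left(U,O \right)} = -8 - \left(1 + 2 \left(U + O\right) \left(O + 2\right)\right) = -8 - \left(1 + 2 \left(O + U\right) \left(2 + O\right)\right) = -8 - \left(1 + 2 \left(2 + O\right) \left(O + U\right)\right) = -9 - 2 \left(2 + O\right) \left(O + U\right)$)
$y{\left(W \right)} = \frac{W}{6}$ ($y{\left(W \right)} = W \frac{1}{6} = \frac{W}{6}$)
$\left(x{\left(2,Q \right)} + y{\left(0 \right)}\right)^{2} = \left(\left(-9 - 0 - 8 - 2 \cdot 0^{2} - 0 \cdot 2\right) + \frac{1}{6} \cdot 0\right)^{2} = \left(\left(-9 + 0 - 8 - 0 + 0\right) + 0\right)^{2} = \left(\left(-9 + 0 - 8 + 0 + 0\right) + 0\right)^{2} = \left(-17 + 0\right)^{2} = \left(-17\right)^{2} = 289$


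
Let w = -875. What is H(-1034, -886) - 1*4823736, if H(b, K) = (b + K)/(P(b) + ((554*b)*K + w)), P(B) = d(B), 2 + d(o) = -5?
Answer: -1224099741169512/253765907 ≈ -4.8237e+6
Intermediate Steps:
d(o) = -7 (d(o) = -2 - 5 = -7)
P(B) = -7
H(b, K) = (K + b)/(-882 + 554*K*b) (H(b, K) = (b + K)/(-7 + ((554*b)*K - 875)) = (K + b)/(-7 + (554*K*b - 875)) = (K + b)/(-7 + (-875 + 554*K*b)) = (K + b)/(-882 + 554*K*b))
H(-1034, -886) - 1*4823736 = (-886 - 1034)/(2*(-441 + 277*(-886)*(-1034))) - 1*4823736 = (½)*(-1920)/(-441 + 253766348) - 4823736 = (½)*(-1920)/253765907 - 4823736 = (½)*(1/253765907)*(-1920) - 4823736 = -960/253765907 - 4823736 = -1224099741169512/253765907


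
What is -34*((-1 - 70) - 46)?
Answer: 3978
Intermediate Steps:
-34*((-1 - 70) - 46) = -34*(-71 - 46) = -34*(-117) = 3978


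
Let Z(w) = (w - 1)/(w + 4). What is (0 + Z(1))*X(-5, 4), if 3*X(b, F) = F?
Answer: 0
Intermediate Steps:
X(b, F) = F/3
Z(w) = (-1 + w)/(4 + w)
(0 + Z(1))*X(-5, 4) = (0 + (-1 + 1)/(4 + 1))*((1/3)*4) = (0 + 0/5)*(4/3) = (0 + (1/5)*0)*(4/3) = (0 + 0)*(4/3) = 0*(4/3) = 0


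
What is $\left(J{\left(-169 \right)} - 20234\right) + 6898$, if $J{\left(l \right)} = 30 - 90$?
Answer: $-13396$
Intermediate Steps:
$J{\left(l \right)} = -60$ ($J{\left(l \right)} = 30 - 90 = -60$)
$\left(J{\left(-169 \right)} - 20234\right) + 6898 = \left(-60 - 20234\right) + 6898 = -20294 + 6898 = -13396$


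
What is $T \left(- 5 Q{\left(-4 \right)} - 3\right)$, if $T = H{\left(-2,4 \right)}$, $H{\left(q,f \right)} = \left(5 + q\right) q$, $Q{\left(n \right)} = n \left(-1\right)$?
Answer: $138$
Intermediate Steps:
$Q{\left(n \right)} = - n$
$H{\left(q,f \right)} = q \left(5 + q\right)$
$T = -6$ ($T = - 2 \left(5 - 2\right) = \left(-2\right) 3 = -6$)
$T \left(- 5 Q{\left(-4 \right)} - 3\right) = - 6 \left(- 5 \left(\left(-1\right) \left(-4\right)\right) - 3\right) = - 6 \left(\left(-5\right) 4 - 3\right) = - 6 \left(-20 - 3\right) = \left(-6\right) \left(-23\right) = 138$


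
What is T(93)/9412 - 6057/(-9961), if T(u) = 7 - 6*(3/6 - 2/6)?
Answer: 28534125/46876466 ≈ 0.60871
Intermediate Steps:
T(u) = 6 (T(u) = 7 - 6*(3*(1/6) - 2*1/6) = 7 - 6*(1/2 - 1/3) = 7 - 6*1/6 = 7 - 1 = 6)
T(93)/9412 - 6057/(-9961) = 6/9412 - 6057/(-9961) = 6*(1/9412) - 6057*(-1/9961) = 3/4706 + 6057/9961 = 28534125/46876466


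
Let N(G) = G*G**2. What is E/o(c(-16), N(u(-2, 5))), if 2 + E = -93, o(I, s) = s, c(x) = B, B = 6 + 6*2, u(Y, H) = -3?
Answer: 95/27 ≈ 3.5185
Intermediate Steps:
N(G) = G**3
B = 18 (B = 6 + 12 = 18)
c(x) = 18
E = -95 (E = -2 - 93 = -95)
E/o(c(-16), N(u(-2, 5))) = -95/((-3)**3) = -95/(-27) = -95*(-1/27) = 95/27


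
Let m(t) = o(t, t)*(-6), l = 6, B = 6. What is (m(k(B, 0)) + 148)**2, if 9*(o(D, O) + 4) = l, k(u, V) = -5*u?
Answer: 28224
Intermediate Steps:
o(D, O) = -10/3 (o(D, O) = -4 + (1/9)*6 = -4 + 2/3 = -10/3)
m(t) = 20 (m(t) = -10/3*(-6) = 20)
(m(k(B, 0)) + 148)**2 = (20 + 148)**2 = 168**2 = 28224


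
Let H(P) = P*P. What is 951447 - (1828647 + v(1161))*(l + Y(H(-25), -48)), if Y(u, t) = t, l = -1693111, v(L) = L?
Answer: 3098156834919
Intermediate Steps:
H(P) = P²
951447 - (1828647 + v(1161))*(l + Y(H(-25), -48)) = 951447 - (1828647 + 1161)*(-1693111 - 48) = 951447 - 1829808*(-1693159) = 951447 - 1*(-3098155883472) = 951447 + 3098155883472 = 3098156834919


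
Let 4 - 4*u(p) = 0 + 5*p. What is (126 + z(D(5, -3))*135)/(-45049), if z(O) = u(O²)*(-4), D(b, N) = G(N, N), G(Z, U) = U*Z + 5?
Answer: -131886/45049 ≈ -2.9276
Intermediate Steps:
G(Z, U) = 5 + U*Z
D(b, N) = 5 + N² (D(b, N) = 5 + N*N = 5 + N²)
u(p) = 1 - 5*p/4 (u(p) = 1 - (0 + 5*p)/4 = 1 - 5*p/4)
z(O) = -4 + 5*O² (z(O) = (1 - 5*O²/4)*(-4) = -4 + 5*O²)
(126 + z(D(5, -3))*135)/(-45049) = (126 + (-4 + 5*(5 + (-3)²)²)*135)/(-45049) = (126 + (-4 + 5*(5 + 9)²)*135)*(-1/45049) = (126 + (-4 + 5*14²)*135)*(-1/45049) = (126 + (-4 + 5*196)*135)*(-1/45049) = (126 + (-4 + 980)*135)*(-1/45049) = (126 + 976*135)*(-1/45049) = (126 + 131760)*(-1/45049) = 131886*(-1/45049) = -131886/45049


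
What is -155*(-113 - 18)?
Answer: 20305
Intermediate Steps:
-155*(-113 - 18) = -155*(-131) = 20305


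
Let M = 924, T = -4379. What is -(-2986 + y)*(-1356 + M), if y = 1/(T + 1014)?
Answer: -4340688912/3365 ≈ -1.2900e+6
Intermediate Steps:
y = -1/3365 (y = 1/(-4379 + 1014) = 1/(-3365) = -1/3365 ≈ -0.00029718)
-(-2986 + y)*(-1356 + M) = -(-2986 - 1/3365)*(-1356 + 924) = -(-10047891)*(-432)/3365 = -1*4340688912/3365 = -4340688912/3365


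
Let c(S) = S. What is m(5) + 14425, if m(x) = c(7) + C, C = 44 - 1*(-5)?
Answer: 14481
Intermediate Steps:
C = 49 (C = 44 + 5 = 49)
m(x) = 56 (m(x) = 7 + 49 = 56)
m(5) + 14425 = 56 + 14425 = 14481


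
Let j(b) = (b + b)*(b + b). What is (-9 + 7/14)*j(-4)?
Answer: -544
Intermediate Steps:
j(b) = 4*b**2 (j(b) = (2*b)*(2*b) = 4*b**2)
(-9 + 7/14)*j(-4) = (-9 + 7/14)*(4*(-4)**2) = (-9 + 7*(1/14))*(4*16) = (-9 + 1/2)*64 = -17/2*64 = -544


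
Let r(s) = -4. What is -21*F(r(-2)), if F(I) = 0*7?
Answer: 0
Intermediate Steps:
F(I) = 0
-21*F(r(-2)) = -21*0 = 0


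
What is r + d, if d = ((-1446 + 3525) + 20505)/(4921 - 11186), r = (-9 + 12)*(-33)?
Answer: -642819/6265 ≈ -102.60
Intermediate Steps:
r = -99 (r = 3*(-33) = -99)
d = -22584/6265 (d = (2079 + 20505)/(-6265) = 22584*(-1/6265) = -22584/6265 ≈ -3.6048)
r + d = -99 - 22584/6265 = -642819/6265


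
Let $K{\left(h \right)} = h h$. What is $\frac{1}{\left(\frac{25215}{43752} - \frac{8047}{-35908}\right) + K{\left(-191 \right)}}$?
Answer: $\frac{130920568}{4776218032255} \approx 2.7411 \cdot 10^{-5}$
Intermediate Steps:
$K{\left(h \right)} = h^{2}$
$\frac{1}{\left(\frac{25215}{43752} - \frac{8047}{-35908}\right) + K{\left(-191 \right)}} = \frac{1}{\left(\frac{25215}{43752} - \frac{8047}{-35908}\right) + \left(-191\right)^{2}} = \frac{1}{\left(25215 \cdot \frac{1}{43752} - - \frac{8047}{35908}\right) + 36481} = \frac{1}{\left(\frac{8405}{14584} + \frac{8047}{35908}\right) + 36481} = \frac{1}{\frac{104791047}{130920568} + 36481} = \frac{1}{\frac{4776218032255}{130920568}} = \frac{130920568}{4776218032255}$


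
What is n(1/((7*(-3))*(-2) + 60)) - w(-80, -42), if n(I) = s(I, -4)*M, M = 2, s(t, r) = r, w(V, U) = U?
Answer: 34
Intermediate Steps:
n(I) = -8 (n(I) = -4*2 = -8)
n(1/((7*(-3))*(-2) + 60)) - w(-80, -42) = -8 - 1*(-42) = -8 + 42 = 34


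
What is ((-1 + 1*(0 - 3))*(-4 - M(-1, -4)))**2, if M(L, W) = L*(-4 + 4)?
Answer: 256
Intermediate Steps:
M(L, W) = 0 (M(L, W) = L*0 = 0)
((-1 + 1*(0 - 3))*(-4 - M(-1, -4)))**2 = ((-1 + 1*(0 - 3))*(-4 - 1*0))**2 = ((-1 + 1*(-3))*(-4 + 0))**2 = ((-1 - 3)*(-4))**2 = (-4*(-4))**2 = 16**2 = 256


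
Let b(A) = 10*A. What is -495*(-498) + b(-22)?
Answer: 246290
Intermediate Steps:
-495*(-498) + b(-22) = -495*(-498) + 10*(-22) = 246510 - 220 = 246290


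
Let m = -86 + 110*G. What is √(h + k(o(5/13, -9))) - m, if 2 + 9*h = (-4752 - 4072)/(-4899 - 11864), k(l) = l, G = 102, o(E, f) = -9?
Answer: -11134 + I*√23174931315/50289 ≈ -11134.0 + 3.0272*I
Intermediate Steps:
h = -8234/50289 (h = -2/9 + ((-4752 - 4072)/(-4899 - 11864))/9 = -2/9 + (-8824/(-16763))/9 = -2/9 + (-8824*(-1/16763))/9 = -2/9 + (⅑)*(8824/16763) = -2/9 + 8824/150867 = -8234/50289 ≈ -0.16373)
m = 11134 (m = -86 + 110*102 = -86 + 11220 = 11134)
√(h + k(o(5/13, -9))) - m = √(-8234/50289 - 9) - 1*11134 = √(-460835/50289) - 11134 = I*√23174931315/50289 - 11134 = -11134 + I*√23174931315/50289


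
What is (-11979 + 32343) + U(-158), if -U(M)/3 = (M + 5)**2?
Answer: -49863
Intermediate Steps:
U(M) = -3*(5 + M)**2 (U(M) = -3*(M + 5)**2 = -3*(5 + M)**2)
(-11979 + 32343) + U(-158) = (-11979 + 32343) - 3*(5 - 158)**2 = 20364 - 3*(-153)**2 = 20364 - 3*23409 = 20364 - 70227 = -49863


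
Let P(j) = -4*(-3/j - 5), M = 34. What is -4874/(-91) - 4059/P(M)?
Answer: -4592869/31486 ≈ -145.87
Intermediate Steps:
P(j) = 20 + 12/j (P(j) = -4*(-5 - 3/j) = 20 + 12/j)
-4874/(-91) - 4059/P(M) = -4874/(-91) - 4059/(20 + 12/34) = -4874*(-1/91) - 4059/(20 + 12*(1/34)) = 4874/91 - 4059/(20 + 6/17) = 4874/91 - 4059/346/17 = 4874/91 - 4059*17/346 = 4874/91 - 69003/346 = -4592869/31486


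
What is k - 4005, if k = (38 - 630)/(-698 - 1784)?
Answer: -4969909/1241 ≈ -4004.8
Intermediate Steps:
k = 296/1241 (k = -592/(-2482) = -592*(-1/2482) = 296/1241 ≈ 0.23852)
k - 4005 = 296/1241 - 4005 = -4969909/1241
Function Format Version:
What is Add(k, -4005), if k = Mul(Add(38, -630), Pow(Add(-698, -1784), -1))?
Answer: Rational(-4969909, 1241) ≈ -4004.8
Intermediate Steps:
k = Rational(296, 1241) (k = Mul(-592, Pow(-2482, -1)) = Mul(-592, Rational(-1, 2482)) = Rational(296, 1241) ≈ 0.23852)
Add(k, -4005) = Add(Rational(296, 1241), -4005) = Rational(-4969909, 1241)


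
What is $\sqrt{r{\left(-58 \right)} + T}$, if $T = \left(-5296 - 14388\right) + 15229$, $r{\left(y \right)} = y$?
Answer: $i \sqrt{4513} \approx 67.179 i$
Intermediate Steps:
$T = -4455$ ($T = -19684 + 15229 = -4455$)
$\sqrt{r{\left(-58 \right)} + T} = \sqrt{-58 - 4455} = \sqrt{-4513} = i \sqrt{4513}$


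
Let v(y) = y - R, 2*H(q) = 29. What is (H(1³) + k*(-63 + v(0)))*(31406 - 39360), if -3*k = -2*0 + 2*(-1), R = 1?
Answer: 672113/3 ≈ 2.2404e+5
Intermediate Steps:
H(q) = 29/2 (H(q) = (½)*29 = 29/2)
k = ⅔ (k = -(-2*0 + 2*(-1))/3 = -(0 - 2)/3 = -⅓*(-2) = ⅔ ≈ 0.66667)
v(y) = -1 + y (v(y) = y - 1*1 = y - 1 = -1 + y)
(H(1³) + k*(-63 + v(0)))*(31406 - 39360) = (29/2 + 2*(-63 + (-1 + 0))/3)*(31406 - 39360) = (29/2 + 2*(-63 - 1)/3)*(-7954) = (29/2 + (⅔)*(-64))*(-7954) = (29/2 - 128/3)*(-7954) = -169/6*(-7954) = 672113/3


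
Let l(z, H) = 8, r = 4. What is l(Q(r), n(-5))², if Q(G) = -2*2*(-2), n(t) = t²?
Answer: 64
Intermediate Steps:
Q(G) = 8 (Q(G) = -4*(-2) = 8)
l(Q(r), n(-5))² = 8² = 64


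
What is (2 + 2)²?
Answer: 16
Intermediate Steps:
(2 + 2)² = 4² = 16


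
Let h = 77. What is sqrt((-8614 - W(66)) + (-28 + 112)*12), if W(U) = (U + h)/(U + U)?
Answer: I*sqrt(273855)/6 ≈ 87.219*I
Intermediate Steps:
W(U) = (77 + U)/(2*U) (W(U) = (U + 77)/(U + U) = (77 + U)/((2*U)) = (77 + U)*(1/(2*U)) = (77 + U)/(2*U))
sqrt((-8614 - W(66)) + (-28 + 112)*12) = sqrt((-8614 - (77 + 66)/(2*66)) + (-28 + 112)*12) = sqrt((-8614 - 143/(2*66)) + 84*12) = sqrt((-8614 - 1*13/12) + 1008) = sqrt((-8614 - 13/12) + 1008) = sqrt(-103381/12 + 1008) = sqrt(-91285/12) = I*sqrt(273855)/6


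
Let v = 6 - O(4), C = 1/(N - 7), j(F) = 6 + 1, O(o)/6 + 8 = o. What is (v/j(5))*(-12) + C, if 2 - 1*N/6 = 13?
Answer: -26287/511 ≈ -51.442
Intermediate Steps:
N = -66 (N = 12 - 6*13 = 12 - 78 = -66)
O(o) = -48 + 6*o
j(F) = 7
C = -1/73 (C = 1/(-66 - 7) = 1/(-73) = -1/73 ≈ -0.013699)
v = 30 (v = 6 - (-48 + 6*4) = 6 - (-48 + 24) = 6 - 1*(-24) = 6 + 24 = 30)
(v/j(5))*(-12) + C = (30/7)*(-12) - 1/73 = -360/7 - 1/73 = -26287/511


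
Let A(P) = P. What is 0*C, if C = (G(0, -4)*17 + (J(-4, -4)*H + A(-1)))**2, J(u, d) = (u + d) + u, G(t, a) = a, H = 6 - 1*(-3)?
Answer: 0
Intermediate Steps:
H = 9 (H = 6 + 3 = 9)
J(u, d) = d + 2*u (J(u, d) = (d + u) + u = d + 2*u)
C = 31329 (C = (-4*17 + ((-4 + 2*(-4))*9 - 1))**2 = (-68 + ((-4 - 8)*9 - 1))**2 = (-68 + (-12*9 - 1))**2 = (-68 + (-108 - 1))**2 = (-68 - 109)**2 = (-177)**2 = 31329)
0*C = 0*31329 = 0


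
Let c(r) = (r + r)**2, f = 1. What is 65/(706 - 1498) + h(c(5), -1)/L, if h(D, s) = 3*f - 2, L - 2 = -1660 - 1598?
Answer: -1207/14652 ≈ -0.082378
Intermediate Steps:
L = -3256 (L = 2 + (-1660 - 1598) = 2 - 3258 = -3256)
c(r) = 4*r**2 (c(r) = (2*r)**2 = 4*r**2)
h(D, s) = 1 (h(D, s) = 3*1 - 2 = 3 - 2 = 1)
65/(706 - 1498) + h(c(5), -1)/L = 65/(706 - 1498) + 1/(-3256) = 65/(-792) + 1*(-1/3256) = 65*(-1/792) - 1/3256 = -65/792 - 1/3256 = -1207/14652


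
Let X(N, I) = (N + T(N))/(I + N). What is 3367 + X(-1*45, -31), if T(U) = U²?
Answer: 63478/19 ≈ 3340.9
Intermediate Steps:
X(N, I) = (N + N²)/(I + N)
3367 + X(-1*45, -31) = 3367 + (-1*45)*(1 - 1*45)/(-31 - 1*45) = 3367 - 45*(1 - 45)/(-31 - 45) = 3367 - 45*(-44)/(-76) = 3367 - 45*(-1/76)*(-44) = 3367 - 495/19 = 63478/19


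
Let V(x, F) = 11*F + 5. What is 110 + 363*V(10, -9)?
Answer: -34012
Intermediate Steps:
V(x, F) = 5 + 11*F
110 + 363*V(10, -9) = 110 + 363*(5 + 11*(-9)) = 110 + 363*(5 - 99) = 110 + 363*(-94) = 110 - 34122 = -34012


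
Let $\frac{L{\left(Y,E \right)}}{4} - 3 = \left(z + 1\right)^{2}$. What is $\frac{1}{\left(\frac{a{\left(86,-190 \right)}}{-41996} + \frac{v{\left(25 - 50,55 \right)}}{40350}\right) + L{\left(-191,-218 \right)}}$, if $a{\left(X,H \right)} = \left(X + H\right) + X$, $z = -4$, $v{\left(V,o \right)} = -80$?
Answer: $\frac{84726930}{4066760971} \approx 0.020834$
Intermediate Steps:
$a{\left(X,H \right)} = H + 2 X$ ($a{\left(X,H \right)} = \left(H + X\right) + X = H + 2 X$)
$L{\left(Y,E \right)} = 48$ ($L{\left(Y,E \right)} = 12 + 4 \left(-4 + 1\right)^{2} = 12 + 4 \left(-3\right)^{2} = 12 + 4 \cdot 9 = 12 + 36 = 48$)
$\frac{1}{\left(\frac{a{\left(86,-190 \right)}}{-41996} + \frac{v{\left(25 - 50,55 \right)}}{40350}\right) + L{\left(-191,-218 \right)}} = \frac{1}{\left(\frac{-190 + 2 \cdot 86}{-41996} - \frac{80}{40350}\right) + 48} = \frac{1}{\left(\left(-190 + 172\right) \left(- \frac{1}{41996}\right) - \frac{8}{4035}\right) + 48} = \frac{1}{\left(\left(-18\right) \left(- \frac{1}{41996}\right) - \frac{8}{4035}\right) + 48} = \frac{1}{\left(\frac{9}{20998} - \frac{8}{4035}\right) + 48} = \frac{1}{- \frac{131669}{84726930} + 48} = \frac{1}{\frac{4066760971}{84726930}} = \frac{84726930}{4066760971}$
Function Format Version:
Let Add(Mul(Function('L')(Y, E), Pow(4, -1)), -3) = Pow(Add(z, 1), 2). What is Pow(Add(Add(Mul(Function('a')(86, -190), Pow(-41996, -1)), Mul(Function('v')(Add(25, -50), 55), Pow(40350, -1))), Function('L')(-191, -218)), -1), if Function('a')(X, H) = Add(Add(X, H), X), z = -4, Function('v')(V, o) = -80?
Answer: Rational(84726930, 4066760971) ≈ 0.020834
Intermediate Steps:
Function('a')(X, H) = Add(H, Mul(2, X)) (Function('a')(X, H) = Add(Add(H, X), X) = Add(H, Mul(2, X)))
Function('L')(Y, E) = 48 (Function('L')(Y, E) = Add(12, Mul(4, Pow(Add(-4, 1), 2))) = Add(12, Mul(4, Pow(-3, 2))) = Add(12, Mul(4, 9)) = Add(12, 36) = 48)
Pow(Add(Add(Mul(Function('a')(86, -190), Pow(-41996, -1)), Mul(Function('v')(Add(25, -50), 55), Pow(40350, -1))), Function('L')(-191, -218)), -1) = Pow(Add(Add(Mul(Add(-190, Mul(2, 86)), Pow(-41996, -1)), Mul(-80, Pow(40350, -1))), 48), -1) = Pow(Add(Add(Mul(Add(-190, 172), Rational(-1, 41996)), Mul(-80, Rational(1, 40350))), 48), -1) = Pow(Add(Add(Mul(-18, Rational(-1, 41996)), Rational(-8, 4035)), 48), -1) = Pow(Add(Add(Rational(9, 20998), Rational(-8, 4035)), 48), -1) = Pow(Add(Rational(-131669, 84726930), 48), -1) = Pow(Rational(4066760971, 84726930), -1) = Rational(84726930, 4066760971)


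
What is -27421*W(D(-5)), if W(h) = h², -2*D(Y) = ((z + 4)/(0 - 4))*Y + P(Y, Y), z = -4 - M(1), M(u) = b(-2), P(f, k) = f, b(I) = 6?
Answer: -17138125/16 ≈ -1.0711e+6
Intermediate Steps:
M(u) = 6
z = -10 (z = -4 - 1*6 = -4 - 6 = -10)
D(Y) = -5*Y/4 (D(Y) = -(((-10 + 4)/(0 - 4))*Y + Y)/2 = -((-6/(-4))*Y + Y)/2 = -((-6*(-¼))*Y + Y)/2 = -(3*Y/2 + Y)/2 = -5*Y/4)
-27421*W(D(-5)) = -27421*(-5/4*(-5))² = -27421*(25/4)² = -27421*625/16 = -17138125/16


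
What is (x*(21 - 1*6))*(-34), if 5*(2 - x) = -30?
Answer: -4080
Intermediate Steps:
x = 8 (x = 2 - ⅕*(-30) = 2 + 6 = 8)
(x*(21 - 1*6))*(-34) = (8*(21 - 1*6))*(-34) = (8*(21 - 6))*(-34) = (8*15)*(-34) = 120*(-34) = -4080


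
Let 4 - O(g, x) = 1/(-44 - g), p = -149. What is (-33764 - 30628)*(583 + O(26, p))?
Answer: -1322965836/35 ≈ -3.7799e+7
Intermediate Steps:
O(g, x) = 4 - 1/(-44 - g)
(-33764 - 30628)*(583 + O(26, p)) = (-33764 - 30628)*(583 + (177 + 4*26)/(44 + 26)) = -64392*(583 + (177 + 104)/70) = -64392*(583 + (1/70)*281) = -64392*(583 + 281/70) = -64392*41091/70 = -1322965836/35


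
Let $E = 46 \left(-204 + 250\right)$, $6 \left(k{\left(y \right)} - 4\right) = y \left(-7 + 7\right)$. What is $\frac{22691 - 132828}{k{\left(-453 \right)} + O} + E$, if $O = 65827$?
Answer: $\frac{139188259}{65831} \approx 2114.3$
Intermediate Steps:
$k{\left(y \right)} = 4$ ($k{\left(y \right)} = 4 + \frac{y \left(-7 + 7\right)}{6} = 4 + \frac{y 0}{6} = 4 + \frac{1}{6} \cdot 0 = 4 + 0 = 4$)
$E = 2116$ ($E = 46 \cdot 46 = 2116$)
$\frac{22691 - 132828}{k{\left(-453 \right)} + O} + E = \frac{22691 - 132828}{4 + 65827} + 2116 = - \frac{110137}{65831} + 2116 = \frac{139188259}{65831}$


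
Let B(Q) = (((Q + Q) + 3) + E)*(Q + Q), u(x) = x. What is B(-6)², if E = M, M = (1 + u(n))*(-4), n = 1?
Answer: 41616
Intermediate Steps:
M = -8 (M = (1 + 1)*(-4) = 2*(-4) = -8)
E = -8
B(Q) = 2*Q*(-5 + 2*Q) (B(Q) = (((Q + Q) + 3) - 8)*(Q + Q) = ((2*Q + 3) - 8)*(2*Q) = ((3 + 2*Q) - 8)*(2*Q) = (-5 + 2*Q)*(2*Q) = 2*Q*(-5 + 2*Q))
B(-6)² = (2*(-6)*(-5 + 2*(-6)))² = (2*(-6)*(-5 - 12))² = (2*(-6)*(-17))² = 204² = 41616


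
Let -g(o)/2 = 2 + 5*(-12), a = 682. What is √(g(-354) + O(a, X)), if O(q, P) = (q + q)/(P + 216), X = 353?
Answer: 2*√9583098/569 ≈ 10.881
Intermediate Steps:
O(q, P) = 2*q/(216 + P) (O(q, P) = (2*q)/(216 + P) = 2*q/(216 + P))
g(o) = 116 (g(o) = -2*(2 + 5*(-12)) = -2*(2 - 60) = -2*(-58) = 116)
√(g(-354) + O(a, X)) = √(116 + 2*682/(216 + 353)) = √(116 + 2*682/569) = √(116 + 2*682*(1/569)) = √(116 + 1364/569) = √(67368/569) = 2*√9583098/569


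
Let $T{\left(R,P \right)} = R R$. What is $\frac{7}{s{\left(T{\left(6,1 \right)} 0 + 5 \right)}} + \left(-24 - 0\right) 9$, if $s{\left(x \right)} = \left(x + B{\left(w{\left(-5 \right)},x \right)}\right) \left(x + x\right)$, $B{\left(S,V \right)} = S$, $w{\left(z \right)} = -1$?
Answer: $- \frac{8633}{40} \approx -215.82$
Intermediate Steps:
$T{\left(R,P \right)} = R^{2}$
$s{\left(x \right)} = 2 x \left(-1 + x\right)$ ($s{\left(x \right)} = \left(x - 1\right) \left(x + x\right) = \left(-1 + x\right) 2 x = 2 x \left(-1 + x\right)$)
$\frac{7}{s{\left(T{\left(6,1 \right)} 0 + 5 \right)}} + \left(-24 - 0\right) 9 = \frac{7}{2 \left(6^{2} \cdot 0 + 5\right) \left(-1 + \left(6^{2} \cdot 0 + 5\right)\right)} + \left(-24 - 0\right) 9 = \frac{7}{2 \left(36 \cdot 0 + 5\right) \left(-1 + \left(36 \cdot 0 + 5\right)\right)} + \left(-24 + 0\right) 9 = \frac{7}{2 \left(0 + 5\right) \left(-1 + \left(0 + 5\right)\right)} - 216 = \frac{7}{2 \cdot 5 \left(-1 + 5\right)} - 216 = \frac{7}{2 \cdot 5 \cdot 4} - 216 = \frac{7}{40} - 216 = - \frac{8633}{40}$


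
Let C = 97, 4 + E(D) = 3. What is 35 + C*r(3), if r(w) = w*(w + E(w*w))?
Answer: 617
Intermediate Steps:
E(D) = -1 (E(D) = -4 + 3 = -1)
r(w) = w*(-1 + w) (r(w) = w*(w - 1) = w*(-1 + w))
35 + C*r(3) = 35 + 97*(3*(-1 + 3)) = 35 + 97*(3*2) = 35 + 97*6 = 35 + 582 = 617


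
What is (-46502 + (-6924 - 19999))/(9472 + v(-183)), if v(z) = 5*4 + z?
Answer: -24475/3103 ≈ -7.8875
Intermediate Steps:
v(z) = 20 + z
(-46502 + (-6924 - 19999))/(9472 + v(-183)) = (-46502 + (-6924 - 19999))/(9472 + (20 - 183)) = (-46502 - 26923)/(9472 - 163) = -73425/9309 = -73425*1/9309 = -24475/3103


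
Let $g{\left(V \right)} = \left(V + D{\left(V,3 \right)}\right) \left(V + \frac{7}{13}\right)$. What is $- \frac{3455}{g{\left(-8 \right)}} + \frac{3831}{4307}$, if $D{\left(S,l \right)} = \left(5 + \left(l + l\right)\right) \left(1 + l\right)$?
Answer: $\frac{206826757}{15040044} \approx 13.752$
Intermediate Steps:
$D{\left(S,l \right)} = \left(1 + l\right) \left(5 + 2 l\right)$ ($D{\left(S,l \right)} = \left(5 + 2 l\right) \left(1 + l\right) = \left(1 + l\right) \left(5 + 2 l\right)$)
$g{\left(V \right)} = \left(44 + V\right) \left(\frac{7}{13} + V\right)$ ($g{\left(V \right)} = \left(V + \left(5 + 2 \cdot 3^{2} + 7 \cdot 3\right)\right) \left(V + \frac{7}{13}\right) = \left(V + \left(5 + 2 \cdot 9 + 21\right)\right) \left(V + 7 \cdot \frac{1}{13}\right) = \left(V + \left(5 + 18 + 21\right)\right) \left(V + \frac{7}{13}\right) = \left(V + 44\right) \left(\frac{7}{13} + V\right) = \left(44 + V\right) \left(\frac{7}{13} + V\right)$)
$- \frac{3455}{g{\left(-8 \right)}} + \frac{3831}{4307} = - \frac{3455}{\frac{308}{13} + \left(-8\right)^{2} + \frac{579}{13} \left(-8\right)} + \frac{3831}{4307} = - \frac{3455}{\frac{308}{13} + 64 - \frac{4632}{13}} + 3831 \cdot \frac{1}{4307} = - \frac{3455}{- \frac{3492}{13}} + \frac{3831}{4307} = \left(-3455\right) \left(- \frac{13}{3492}\right) + \frac{3831}{4307} = \frac{44915}{3492} + \frac{3831}{4307} = \frac{206826757}{15040044}$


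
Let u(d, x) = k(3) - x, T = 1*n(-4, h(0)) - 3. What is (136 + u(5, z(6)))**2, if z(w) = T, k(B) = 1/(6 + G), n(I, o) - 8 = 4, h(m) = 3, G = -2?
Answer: 259081/16 ≈ 16193.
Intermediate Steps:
n(I, o) = 12 (n(I, o) = 8 + 4 = 12)
k(B) = 1/4 (k(B) = 1/(6 - 2) = 1/4)
T = 9 (T = 1*12 - 3 = 12 - 3 = 9)
z(w) = 9
u(d, x) = 1/4 - x
(136 + u(5, z(6)))**2 = (136 + (1/4 - 1*9))**2 = (136 + (1/4 - 9))**2 = (136 - 35/4)**2 = (509/4)**2 = 259081/16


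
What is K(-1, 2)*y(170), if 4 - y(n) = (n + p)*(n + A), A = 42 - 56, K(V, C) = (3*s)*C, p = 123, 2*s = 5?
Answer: -685560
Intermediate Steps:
s = 5/2 (s = (1/2)*5 = 5/2 ≈ 2.5000)
K(V, C) = 15*C/2 (K(V, C) = (3*(5/2))*C = 15*C/2)
A = -14
y(n) = 4 - (-14 + n)*(123 + n) (y(n) = 4 - (n + 123)*(n - 14) = 4 - (123 + n)*(-14 + n) = 4 - (-14 + n)*(123 + n))
K(-1, 2)*y(170) = ((15/2)*2)*(1726 - 1*170**2 - 109*170) = 15*(1726 - 1*28900 - 18530) = 15*(1726 - 28900 - 18530) = 15*(-45704) = -685560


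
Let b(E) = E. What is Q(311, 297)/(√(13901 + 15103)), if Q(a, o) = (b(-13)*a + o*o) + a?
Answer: 28159*√7251/4834 ≈ 496.03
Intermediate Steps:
Q(a, o) = o² - 12*a (Q(a, o) = (-13*a + o*o) + a = (-13*a + o²) + a = (o² - 13*a) + a = o² - 12*a)
Q(311, 297)/(√(13901 + 15103)) = (297² - 12*311)/(√(13901 + 15103)) = (88209 - 3732)/(√29004) = 84477/((2*√7251)) = 84477*(√7251/14502) = 28159*√7251/4834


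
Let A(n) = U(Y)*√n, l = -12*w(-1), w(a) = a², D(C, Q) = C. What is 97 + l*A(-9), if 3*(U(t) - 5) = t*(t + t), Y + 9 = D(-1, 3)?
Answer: 97 - 2580*I ≈ 97.0 - 2580.0*I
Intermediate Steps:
Y = -10 (Y = -9 - 1 = -10)
l = -12 (l = -12*(-1)² = -12*1 = -12)
U(t) = 5 + 2*t²/3 (U(t) = 5 + (t*(t + t))/3 = 5 + (t*(2*t))/3 = 5 + (2*t²)/3 = 5 + 2*t²/3)
A(n) = 215*√n/3 (A(n) = (5 + (⅔)*(-10)²)*√n = (5 + (⅔)*100)*√n = (5 + 200/3)*√n = 215*√n/3)
97 + l*A(-9) = 97 - 860*√(-9) = 97 - 860*3*I = 97 - 2580*I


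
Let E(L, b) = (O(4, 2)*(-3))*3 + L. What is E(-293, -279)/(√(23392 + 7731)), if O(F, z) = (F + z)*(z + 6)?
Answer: -725*√31123/31123 ≈ -4.1096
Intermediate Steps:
O(F, z) = (6 + z)*(F + z) (O(F, z) = (F + z)*(6 + z) = (6 + z)*(F + z))
E(L, b) = -432 + L (E(L, b) = ((2² + 6*4 + 6*2 + 4*2)*(-3))*3 + L = ((4 + 24 + 12 + 8)*(-3))*3 + L = (48*(-3))*3 + L = -144*3 + L = -432 + L)
E(-293, -279)/(√(23392 + 7731)) = (-432 - 293)/(√(23392 + 7731)) = -725*√31123/31123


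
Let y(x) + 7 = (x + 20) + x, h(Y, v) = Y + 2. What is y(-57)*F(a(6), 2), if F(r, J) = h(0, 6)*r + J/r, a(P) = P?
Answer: -3737/3 ≈ -1245.7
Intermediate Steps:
h(Y, v) = 2 + Y
y(x) = 13 + 2*x (y(x) = -7 + ((x + 20) + x) = -7 + ((20 + x) + x) = -7 + (20 + 2*x) = 13 + 2*x)
F(r, J) = 2*r + J/r (F(r, J) = (2 + 0)*r + J/r = 2*r + J/r)
y(-57)*F(a(6), 2) = (13 + 2*(-57))*(2*6 + 2/6) = (13 - 114)*(12 + 2*(⅙)) = -101*(12 + ⅓) = -101*37/3 = -3737/3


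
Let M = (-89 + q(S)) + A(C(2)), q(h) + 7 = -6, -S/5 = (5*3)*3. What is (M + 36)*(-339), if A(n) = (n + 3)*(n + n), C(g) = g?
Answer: 15594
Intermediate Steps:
S = -225 (S = -5*5*3*3 = -75*3 = -5*45 = -225)
q(h) = -13 (q(h) = -7 - 6 = -13)
A(n) = 2*n*(3 + n) (A(n) = (3 + n)*(2*n) = 2*n*(3 + n))
M = -82 (M = (-89 - 13) + 2*2*(3 + 2) = -102 + 2*2*5 = -102 + 20 = -82)
(M + 36)*(-339) = (-82 + 36)*(-339) = -46*(-339) = 15594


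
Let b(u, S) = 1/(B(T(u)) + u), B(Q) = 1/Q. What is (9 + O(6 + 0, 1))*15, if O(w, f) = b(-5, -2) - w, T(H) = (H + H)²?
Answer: 20955/499 ≈ 41.994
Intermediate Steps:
T(H) = 4*H² (T(H) = (2*H)² = 4*H²)
B(Q) = 1/Q
b(u, S) = 1/(u + 1/(4*u²)) (b(u, S) = 1/(1/(4*u²) + u) = 1/(u + 1/(4*u²)))
O(w, f) = -100/499 - w (O(w, f) = 4*(-5)²/(1 + 4*(-5)³) - w = 4*25/(1 + 4*(-125)) - w = 4*25/(1 - 500) - w = 4*25/(-499) - w = 4*25*(-1/499) - w = -100/499 - w)
(9 + O(6 + 0, 1))*15 = (9 + (-100/499 - (6 + 0)))*15 = (9 + (-100/499 - 1*6))*15 = (9 + (-100/499 - 6))*15 = (9 - 3094/499)*15 = (1397/499)*15 = 20955/499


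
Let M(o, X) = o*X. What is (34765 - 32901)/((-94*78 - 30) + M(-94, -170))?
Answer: 932/4309 ≈ 0.21629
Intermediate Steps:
M(o, X) = X*o
(34765 - 32901)/((-94*78 - 30) + M(-94, -170)) = (34765 - 32901)/((-94*78 - 30) - 170*(-94)) = 1864/((-7332 - 30) + 15980) = 1864/(-7362 + 15980) = 1864/8618 = 1864*(1/8618) = 932/4309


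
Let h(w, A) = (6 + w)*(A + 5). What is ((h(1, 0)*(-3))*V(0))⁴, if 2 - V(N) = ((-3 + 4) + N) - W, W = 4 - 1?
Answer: 31116960000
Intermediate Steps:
W = 3
h(w, A) = (5 + A)*(6 + w) (h(w, A) = (6 + w)*(5 + A) = (5 + A)*(6 + w))
V(N) = 4 - N (V(N) = 2 - (((-3 + 4) + N) - 1*3) = 2 - ((1 + N) - 3) = 2 - (-2 + N) = 2 + (2 - N) = 4 - N)
((h(1, 0)*(-3))*V(0))⁴ = (((30 + 5*1 + 6*0 + 0*1)*(-3))*(4 - 1*0))⁴ = (((30 + 5 + 0 + 0)*(-3))*(4 + 0))⁴ = ((35*(-3))*4)⁴ = (-105*4)⁴ = (-420)⁴ = 31116960000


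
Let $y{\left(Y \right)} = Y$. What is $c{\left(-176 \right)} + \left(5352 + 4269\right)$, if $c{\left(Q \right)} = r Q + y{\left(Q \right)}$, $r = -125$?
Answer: $31445$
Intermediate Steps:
$c{\left(Q \right)} = - 124 Q$ ($c{\left(Q \right)} = - 125 Q + Q = - 124 Q$)
$c{\left(-176 \right)} + \left(5352 + 4269\right) = \left(-124\right) \left(-176\right) + \left(5352 + 4269\right) = 21824 + 9621 = 31445$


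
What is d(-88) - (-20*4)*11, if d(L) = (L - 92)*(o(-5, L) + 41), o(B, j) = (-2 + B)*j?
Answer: -117380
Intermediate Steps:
o(B, j) = j*(-2 + B)
d(L) = (-92 + L)*(41 - 7*L) (d(L) = (L - 92)*(L*(-2 - 5) + 41) = (-92 + L)*(L*(-7) + 41) = (-92 + L)*(-7*L + 41) = (-92 + L)*(41 - 7*L))
d(-88) - (-20*4)*11 = (-3772 - 7*(-88)**2 + 685*(-88)) - (-20*4)*11 = (-3772 - 7*7744 - 60280) - (-80)*11 = (-3772 - 54208 - 60280) - 1*(-880) = -118260 + 880 = -117380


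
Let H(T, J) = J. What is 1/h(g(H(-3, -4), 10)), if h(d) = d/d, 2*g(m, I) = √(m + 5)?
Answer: 1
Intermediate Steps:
g(m, I) = √(5 + m)/2 (g(m, I) = √(m + 5)/2 = √(5 + m)/2)
h(d) = 1
1/h(g(H(-3, -4), 10)) = 1/1 = 1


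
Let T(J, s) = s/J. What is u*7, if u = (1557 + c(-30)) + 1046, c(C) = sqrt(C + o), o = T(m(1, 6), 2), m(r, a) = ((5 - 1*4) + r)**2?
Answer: 18221 + 7*I*sqrt(118)/2 ≈ 18221.0 + 38.02*I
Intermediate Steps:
m(r, a) = (1 + r)**2 (m(r, a) = ((5 - 4) + r)**2 = (1 + r)**2)
o = 1/2 (o = 2/((1 + 1)**2) = 2/(2**2) = 2/4 = 2*(1/4) = 1/2 ≈ 0.50000)
c(C) = sqrt(1/2 + C) (c(C) = sqrt(C + 1/2) = sqrt(1/2 + C))
u = 2603 + I*sqrt(118)/2 (u = (1557 + sqrt(2 + 4*(-30))/2) + 1046 = (1557 + sqrt(2 - 120)/2) + 1046 = (1557 + sqrt(-118)/2) + 1046 = (1557 + (I*sqrt(118))/2) + 1046 = (1557 + I*sqrt(118)/2) + 1046 = 2603 + I*sqrt(118)/2 ≈ 2603.0 + 5.4314*I)
u*7 = (2603 + I*sqrt(118)/2)*7 = 18221 + 7*I*sqrt(118)/2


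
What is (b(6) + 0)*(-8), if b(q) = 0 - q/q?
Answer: 8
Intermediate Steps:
b(q) = -1 (b(q) = 0 - 1*1 = 0 - 1 = -1)
(b(6) + 0)*(-8) = (-1 + 0)*(-8) = -1*(-8) = 8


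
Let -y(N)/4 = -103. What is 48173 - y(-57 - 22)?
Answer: 47761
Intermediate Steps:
y(N) = 412 (y(N) = -4*(-103) = 412)
48173 - y(-57 - 22) = 48173 - 1*412 = 48173 - 412 = 47761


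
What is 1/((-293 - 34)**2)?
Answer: 1/106929 ≈ 9.3520e-6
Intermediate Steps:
1/((-293 - 34)**2) = 1/((-327)**2) = 1/106929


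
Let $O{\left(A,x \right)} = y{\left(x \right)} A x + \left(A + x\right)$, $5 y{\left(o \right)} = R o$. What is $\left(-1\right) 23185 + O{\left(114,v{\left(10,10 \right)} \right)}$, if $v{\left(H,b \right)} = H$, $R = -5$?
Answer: $-34461$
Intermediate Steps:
$y{\left(o \right)} = - o$ ($y{\left(o \right)} = \frac{\left(-5\right) o}{5} = - o$)
$O{\left(A,x \right)} = A + x - A x^{2}$ ($O{\left(A,x \right)} = - x A x + \left(A + x\right) = - A x x + \left(A + x\right) = - A x^{2} + \left(A + x\right) = A + x - A x^{2}$)
$\left(-1\right) 23185 + O{\left(114,v{\left(10,10 \right)} \right)} = \left(-1\right) 23185 + \left(114 + 10 - 114 \cdot 10^{2}\right) = -23185 + \left(114 + 10 - 114 \cdot 100\right) = -23185 + \left(114 + 10 - 11400\right) = -23185 - 11276 = -34461$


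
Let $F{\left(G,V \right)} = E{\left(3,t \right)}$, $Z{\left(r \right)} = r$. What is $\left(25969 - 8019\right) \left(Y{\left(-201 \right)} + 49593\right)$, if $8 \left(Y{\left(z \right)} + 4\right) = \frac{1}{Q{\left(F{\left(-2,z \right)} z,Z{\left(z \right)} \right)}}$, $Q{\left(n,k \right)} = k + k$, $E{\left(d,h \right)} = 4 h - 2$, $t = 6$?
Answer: $\frac{1431317051425}{1608} \approx 8.9012 \cdot 10^{8}$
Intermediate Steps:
$E{\left(d,h \right)} = -2 + 4 h$
$F{\left(G,V \right)} = 22$ ($F{\left(G,V \right)} = -2 + 4 \cdot 6 = -2 + 24 = 22$)
$Q{\left(n,k \right)} = 2 k$
$Y{\left(z \right)} = -4 + \frac{1}{16 z}$ ($Y{\left(z \right)} = -4 + \frac{1}{8 \cdot 2 z} = -4 + \frac{\frac{1}{2} \frac{1}{z}}{8} = -4 + \frac{1}{16 z}$)
$\left(25969 - 8019\right) \left(Y{\left(-201 \right)} + 49593\right) = \left(25969 - 8019\right) \left(\left(-4 + \frac{1}{16 \left(-201\right)}\right) + 49593\right) = 17950 \left(\left(-4 + \frac{1}{16} \left(- \frac{1}{201}\right)\right) + 49593\right) = 17950 \left(\left(-4 - \frac{1}{3216}\right) + 49593\right) = 17950 \left(- \frac{12865}{3216} + 49593\right) = 17950 \cdot \frac{159478223}{3216} = \frac{1431317051425}{1608}$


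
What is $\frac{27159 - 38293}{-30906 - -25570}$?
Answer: $\frac{5567}{2668} \approx 2.0866$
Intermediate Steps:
$\frac{27159 - 38293}{-30906 - -25570} = - \frac{11134}{-30906 + 25570} = - \frac{11134}{-5336} = \left(-11134\right) \left(- \frac{1}{5336}\right) = \frac{5567}{2668}$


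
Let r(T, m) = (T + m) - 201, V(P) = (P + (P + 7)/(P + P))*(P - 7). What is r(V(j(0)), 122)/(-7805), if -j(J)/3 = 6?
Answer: -13081/280980 ≈ -0.046555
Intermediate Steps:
j(J) = -18 (j(J) = -3*6 = -18)
V(P) = (-7 + P)*(P + (7 + P)/(2*P)) (V(P) = (P + (7 + P)/((2*P)))*(-7 + P) = (P + (7 + P)*(1/(2*P)))*(-7 + P) = (P + (7 + P)/(2*P))*(-7 + P) = (-7 + P)*(P + (7 + P)/(2*P)))
r(T, m) = -201 + T + m
r(V(j(0)), 122)/(-7805) = (-201 + (½)*(-49 + (-18)²*(-13 + 2*(-18)))/(-18) + 122)/(-7805) = (-201 + (½)*(-1/18)*(-49 + 324*(-13 - 36)) + 122)*(-1/7805) = (-201 + (½)*(-1/18)*(-49 + 324*(-49)) + 122)*(-1/7805) = (-201 + (½)*(-1/18)*(-49 - 15876) + 122)*(-1/7805) = (-201 + (½)*(-1/18)*(-15925) + 122)*(-1/7805) = (-201 + 15925/36 + 122)*(-1/7805) = (13081/36)*(-1/7805) = -13081/280980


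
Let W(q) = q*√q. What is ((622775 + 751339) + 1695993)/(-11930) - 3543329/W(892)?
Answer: -3070107/11930 - 3543329*√223/397832 ≈ -390.35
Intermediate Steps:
W(q) = q^(3/2)
((622775 + 751339) + 1695993)/(-11930) - 3543329/W(892) = ((622775 + 751339) + 1695993)/(-11930) - 3543329*√223/397832 = (1374114 + 1695993)*(-1/11930) - 3543329*√223/397832 = 3070107*(-1/11930) - 3543329*√223/397832 = -3070107/11930 - 3543329*√223/397832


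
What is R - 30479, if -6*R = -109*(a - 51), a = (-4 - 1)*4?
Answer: -190613/6 ≈ -31769.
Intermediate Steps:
a = -20 (a = -5*4 = -20)
R = -7739/6 (R = -(-109)*(-20 - 51)/6 = -(-109)*(-71)/6 = -1/6*7739 = -7739/6 ≈ -1289.8)
R - 30479 = -7739/6 - 30479 = -190613/6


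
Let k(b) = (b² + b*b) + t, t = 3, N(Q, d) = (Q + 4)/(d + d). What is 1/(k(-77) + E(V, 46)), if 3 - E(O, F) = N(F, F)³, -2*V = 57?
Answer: 97336/1154778679 ≈ 8.4290e-5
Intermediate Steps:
V = -57/2 (V = -½*57 = -57/2 ≈ -28.500)
N(Q, d) = (4 + Q)/(2*d) (N(Q, d) = (4 + Q)/((2*d)) = (4 + Q)*(1/(2*d)) = (4 + Q)/(2*d))
E(O, F) = 3 - (4 + F)³/(8*F³) (E(O, F) = 3 - ((4 + F)/(2*F))³ = 3 - (4 + F)³/(8*F³))
k(b) = 3 + 2*b² (k(b) = (b² + b*b) + 3 = (b² + b²) + 3 = 2*b² + 3 = 3 + 2*b²)
1/(k(-77) + E(V, 46)) = 1/((3 + 2*(-77)²) + (3 - ⅛*(4 + 46)³/46³)) = 1/((3 + 2*5929) + (3 - ⅛*1/97336*50³)) = 1/((3 + 11858) + (3 - ⅛*1/97336*125000)) = 1/(11861 + (3 - 15625/97336)) = 1/(11861 + 276383/97336) = 1/(1154778679/97336) = 97336/1154778679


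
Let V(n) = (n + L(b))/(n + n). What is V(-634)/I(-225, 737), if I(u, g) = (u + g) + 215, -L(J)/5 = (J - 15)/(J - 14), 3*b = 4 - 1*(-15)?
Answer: 3678/5300557 ≈ 0.00069389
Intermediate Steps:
b = 19/3 (b = (4 - 1*(-15))/3 = (4 + 15)/3 = (⅓)*19 = 19/3 ≈ 6.3333)
L(J) = -5*(-15 + J)/(-14 + J) (L(J) = -5*(J - 15)/(J - 14) = -5*(-15 + J)/(-14 + J))
I(u, g) = 215 + g + u (I(u, g) = (g + u) + 215 = 215 + g + u)
V(n) = (-130/23 + n)/(2*n) (V(n) = (n + 5*(15 - 1*19/3)/(-14 + 19/3))/(n + n) = (n + 5*(15 - 19/3)/(-23/3))/((2*n)) = (n + 5*(-3/23)*(26/3))*(1/(2*n)) = (n - 130/23)*(1/(2*n)) = (-130/23 + n)*(1/(2*n)) = (-130/23 + n)/(2*n))
V(-634)/I(-225, 737) = ((1/46)*(-130 + 23*(-634))/(-634))/(215 + 737 - 225) = ((1/46)*(-1/634)*(-130 - 14582))/727 = ((1/46)*(-1/634)*(-14712))*(1/727) = (3678/7291)*(1/727) = 3678/5300557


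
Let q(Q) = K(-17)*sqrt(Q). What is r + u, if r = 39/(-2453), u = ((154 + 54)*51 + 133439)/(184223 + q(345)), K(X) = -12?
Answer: 63771113491982/83250071112197 + 1728564*sqrt(345)/33938064049 ≈ 0.76696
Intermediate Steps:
q(Q) = -12*sqrt(Q)
u = 144047/(184223 - 12*sqrt(345)) (u = ((154 + 54)*51 + 133439)/(184223 - 12*sqrt(345)) = (208*51 + 133439)/(184223 - 12*sqrt(345)) = (10608 + 133439)/(184223 - 12*sqrt(345)) = 144047/(184223 - 12*sqrt(345)) ≈ 0.78286)
r = -39/2453 (r = 39*(-1/2453) = -39/2453 ≈ -0.015899)
r + u = -39/2453 + (26536770481/33938064049 + 1728564*sqrt(345)/33938064049) = 63771113491982/83250071112197 + 1728564*sqrt(345)/33938064049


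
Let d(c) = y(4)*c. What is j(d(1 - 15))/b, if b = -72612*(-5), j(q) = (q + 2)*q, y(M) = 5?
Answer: 238/18153 ≈ 0.013111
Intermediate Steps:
d(c) = 5*c
j(q) = q*(2 + q) (j(q) = (2 + q)*q = q*(2 + q))
b = 363060
j(d(1 - 15))/b = ((5*(1 - 15))*(2 + 5*(1 - 15)))/363060 = ((5*(-14))*(2 + 5*(-14)))*(1/363060) = -70*(2 - 70)*(1/363060) = -70*(-68)*(1/363060) = 4760*(1/363060) = 238/18153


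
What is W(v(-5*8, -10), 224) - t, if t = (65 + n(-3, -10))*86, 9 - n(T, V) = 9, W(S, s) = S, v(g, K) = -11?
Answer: -5601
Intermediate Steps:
n(T, V) = 0 (n(T, V) = 9 - 1*9 = 9 - 9 = 0)
t = 5590 (t = (65 + 0)*86 = 65*86 = 5590)
W(v(-5*8, -10), 224) - t = -11 - 1*5590 = -11 - 5590 = -5601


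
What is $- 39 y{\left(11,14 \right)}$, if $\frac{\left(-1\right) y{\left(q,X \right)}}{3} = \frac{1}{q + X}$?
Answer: $\frac{117}{25} \approx 4.68$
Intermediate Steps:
$y{\left(q,X \right)} = - \frac{3}{X + q}$ ($y{\left(q,X \right)} = - \frac{3}{q + X} = - \frac{3}{X + q}$)
$- 39 y{\left(11,14 \right)} = - 39 \left(- \frac{3}{14 + 11}\right) = - 39 \left(- \frac{3}{25}\right) = - 39 \left(\left(-3\right) \frac{1}{25}\right) = \left(-39\right) \left(- \frac{3}{25}\right) = \frac{117}{25}$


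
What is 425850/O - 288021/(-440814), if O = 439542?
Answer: 17462109349/10764237066 ≈ 1.6222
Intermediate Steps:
425850/O - 288021/(-440814) = 425850/439542 - 288021/(-440814) = 425850*(1/439542) - 288021*(-1/440814) = 70975/73257 + 96007/146938 = 17462109349/10764237066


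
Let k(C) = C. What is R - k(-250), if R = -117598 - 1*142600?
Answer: -259948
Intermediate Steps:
R = -260198 (R = -117598 - 142600 = -260198)
R - k(-250) = -260198 - 1*(-250) = -260198 + 250 = -259948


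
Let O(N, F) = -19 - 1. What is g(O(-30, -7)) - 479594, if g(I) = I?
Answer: -479614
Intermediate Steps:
O(N, F) = -20
g(O(-30, -7)) - 479594 = -20 - 479594 = -479614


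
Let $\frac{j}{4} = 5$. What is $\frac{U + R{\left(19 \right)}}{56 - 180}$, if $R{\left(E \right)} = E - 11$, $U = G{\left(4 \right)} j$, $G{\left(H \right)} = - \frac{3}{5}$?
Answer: $\frac{1}{31} \approx 0.032258$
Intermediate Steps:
$j = 20$ ($j = 4 \cdot 5 = 20$)
$G{\left(H \right)} = - \frac{3}{5}$ ($G{\left(H \right)} = \left(-3\right) \frac{1}{5} = - \frac{3}{5}$)
$U = -12$ ($U = \left(- \frac{3}{5}\right) 20 = -12$)
$R{\left(E \right)} = -11 + E$
$\frac{U + R{\left(19 \right)}}{56 - 180} = \frac{-12 + \left(-11 + 19\right)}{56 - 180} = \frac{-12 + 8}{-124} = \left(-4\right) \left(- \frac{1}{124}\right) = \frac{1}{31}$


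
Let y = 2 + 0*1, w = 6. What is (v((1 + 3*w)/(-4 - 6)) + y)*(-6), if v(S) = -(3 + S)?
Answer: -27/5 ≈ -5.4000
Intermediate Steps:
y = 2 (y = 2 + 0 = 2)
v(S) = -3 - S
(v((1 + 3*w)/(-4 - 6)) + y)*(-6) = ((-3 - (1 + 3*6)/(-4 - 6)) + 2)*(-6) = ((-3 - (1 + 18)/(-10)) + 2)*(-6) = ((-3 - 19*(-1)/10) + 2)*(-6) = ((-3 - 1*(-19/10)) + 2)*(-6) = ((-3 + 19/10) + 2)*(-6) = (-11/10 + 2)*(-6) = (9/10)*(-6) = -27/5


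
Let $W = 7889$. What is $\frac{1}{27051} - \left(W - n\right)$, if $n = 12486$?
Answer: $\frac{124353448}{27051} \approx 4597.0$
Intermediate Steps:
$\frac{1}{27051} - \left(W - n\right) = \frac{1}{27051} - \left(7889 - 12486\right) = \frac{1}{27051} - -4597 = \frac{1}{27051} + 4597 = \frac{124353448}{27051}$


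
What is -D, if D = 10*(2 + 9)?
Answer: -110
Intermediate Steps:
D = 110 (D = 10*11 = 110)
-D = -1*110 = -110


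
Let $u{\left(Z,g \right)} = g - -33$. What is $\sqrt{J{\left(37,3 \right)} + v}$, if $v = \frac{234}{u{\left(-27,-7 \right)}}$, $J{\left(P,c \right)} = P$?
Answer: $\sqrt{46} \approx 6.7823$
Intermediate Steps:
$u{\left(Z,g \right)} = 33 + g$ ($u{\left(Z,g \right)} = g + 33 = 33 + g$)
$v = 9$ ($v = \frac{234}{33 - 7} = \frac{234}{26} = 234 \cdot \frac{1}{26} = 9$)
$\sqrt{J{\left(37,3 \right)} + v} = \sqrt{37 + 9} = \sqrt{46}$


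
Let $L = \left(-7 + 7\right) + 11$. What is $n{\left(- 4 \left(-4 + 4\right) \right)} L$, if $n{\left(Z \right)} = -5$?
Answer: $-55$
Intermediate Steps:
$L = 11$ ($L = 0 + 11 = 11$)
$n{\left(- 4 \left(-4 + 4\right) \right)} L = \left(-5\right) 11 = -55$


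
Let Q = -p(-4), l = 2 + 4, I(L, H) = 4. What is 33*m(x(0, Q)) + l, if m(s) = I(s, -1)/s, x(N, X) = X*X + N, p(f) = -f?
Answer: 57/4 ≈ 14.250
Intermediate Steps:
l = 6
Q = -4 (Q = -(-1)*(-4) = -1*4 = -4)
x(N, X) = N + X**2 (x(N, X) = X**2 + N = N + X**2)
m(s) = 4/s
33*m(x(0, Q)) + l = 33*(4/(0 + (-4)**2)) + 6 = 33*(4/(0 + 16)) + 6 = 33*(4/16) + 6 = 33*(4*(1/16)) + 6 = 33*(1/4) + 6 = 33/4 + 6 = 57/4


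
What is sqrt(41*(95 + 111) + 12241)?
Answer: sqrt(20687) ≈ 143.83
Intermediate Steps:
sqrt(41*(95 + 111) + 12241) = sqrt(41*206 + 12241) = sqrt(8446 + 12241) = sqrt(20687)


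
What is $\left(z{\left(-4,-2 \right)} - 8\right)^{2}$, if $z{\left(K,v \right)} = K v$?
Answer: $0$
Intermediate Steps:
$\left(z{\left(-4,-2 \right)} - 8\right)^{2} = \left(\left(-4\right) \left(-2\right) - 8\right)^{2} = \left(8 - 8\right)^{2} = 0^{2} = 0$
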